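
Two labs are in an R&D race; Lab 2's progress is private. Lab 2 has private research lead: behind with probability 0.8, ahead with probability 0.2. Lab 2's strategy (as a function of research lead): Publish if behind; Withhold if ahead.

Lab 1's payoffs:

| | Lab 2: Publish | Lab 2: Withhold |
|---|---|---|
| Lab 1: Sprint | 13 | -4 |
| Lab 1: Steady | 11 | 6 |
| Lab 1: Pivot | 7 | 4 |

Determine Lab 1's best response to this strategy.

Steady

E[Sprint] = 0.8·(13) + 0.2·(-4) = 9.6
E[Steady] = 0.8·(11) + 0.2·(6) = 10
E[Pivot] = 0.8·(7) + 0.2·(4) = 6.4
Best response: Steady (10 is the largest).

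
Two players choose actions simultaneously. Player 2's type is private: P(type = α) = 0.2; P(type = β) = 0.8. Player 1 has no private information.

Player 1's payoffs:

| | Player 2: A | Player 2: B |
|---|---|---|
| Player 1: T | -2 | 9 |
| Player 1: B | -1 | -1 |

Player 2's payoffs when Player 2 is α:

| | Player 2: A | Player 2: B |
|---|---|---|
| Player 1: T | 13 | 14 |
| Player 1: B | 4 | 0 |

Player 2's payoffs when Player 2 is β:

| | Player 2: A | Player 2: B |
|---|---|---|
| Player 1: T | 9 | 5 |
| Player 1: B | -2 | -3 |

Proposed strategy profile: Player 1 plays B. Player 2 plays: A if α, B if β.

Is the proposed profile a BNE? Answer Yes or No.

Player 1 plays B: E[B] = 0.2·(-1) + 0.8·(-1) = -1; E[T] = 6.8. Not best-responding. ✗
Player 2 (type α), facing B: A gives 4, B gives 0. Proposed A is best. ✓
Player 2 (type β), facing B: A gives -2, B gives -3. Proposed B is not best — profitable deviation exists. ✗

No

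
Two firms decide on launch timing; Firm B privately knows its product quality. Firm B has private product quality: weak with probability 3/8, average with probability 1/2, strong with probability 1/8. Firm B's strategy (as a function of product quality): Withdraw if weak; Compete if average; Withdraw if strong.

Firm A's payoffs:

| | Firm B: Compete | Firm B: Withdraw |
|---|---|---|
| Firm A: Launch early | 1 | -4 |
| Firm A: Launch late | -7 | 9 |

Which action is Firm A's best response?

Compute Firm A's expected payoff for each action, taking the expectation over Firm B's type.
E[Launch early] = 3/8·(-4) + 1/2·(1) + 1/8·(-4) = -3/2
E[Launch late] = 3/8·(9) + 1/2·(-7) + 1/8·(9) = 1
Best response: Launch late (1 is the largest).

Launch late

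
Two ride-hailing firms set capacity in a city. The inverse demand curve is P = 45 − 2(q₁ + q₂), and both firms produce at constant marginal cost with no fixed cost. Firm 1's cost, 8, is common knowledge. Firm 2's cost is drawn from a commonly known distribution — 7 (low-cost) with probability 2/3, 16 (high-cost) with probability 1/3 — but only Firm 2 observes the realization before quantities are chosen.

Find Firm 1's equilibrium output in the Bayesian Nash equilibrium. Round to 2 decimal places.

6.50

Firm 2 with cost c maximizes (45 − 2(q₁+q₂) − c)·q₂, giving q₂(c) = (45 − c − 2q₁)/4.
E[c₂] = 2/3·7 + 1/3·16 = 10
Firm 1's FOC against E[q₂] yields q₁ = (45 − 2·8 + E[c₂])/6 = (45 − 16 + 10)/6 = 6.5.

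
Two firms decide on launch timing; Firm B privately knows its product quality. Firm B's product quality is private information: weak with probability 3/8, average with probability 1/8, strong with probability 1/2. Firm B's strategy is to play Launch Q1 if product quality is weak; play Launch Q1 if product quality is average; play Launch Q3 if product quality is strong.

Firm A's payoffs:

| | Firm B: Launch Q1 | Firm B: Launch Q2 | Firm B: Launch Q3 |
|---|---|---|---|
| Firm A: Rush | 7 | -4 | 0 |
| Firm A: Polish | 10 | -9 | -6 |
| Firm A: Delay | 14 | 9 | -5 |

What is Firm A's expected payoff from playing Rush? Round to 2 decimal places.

E[Rush] = 3/8·7 + 1/8·7 + 1/2·0 = 21/8 + 7/8 + 0 = 7/2

3.50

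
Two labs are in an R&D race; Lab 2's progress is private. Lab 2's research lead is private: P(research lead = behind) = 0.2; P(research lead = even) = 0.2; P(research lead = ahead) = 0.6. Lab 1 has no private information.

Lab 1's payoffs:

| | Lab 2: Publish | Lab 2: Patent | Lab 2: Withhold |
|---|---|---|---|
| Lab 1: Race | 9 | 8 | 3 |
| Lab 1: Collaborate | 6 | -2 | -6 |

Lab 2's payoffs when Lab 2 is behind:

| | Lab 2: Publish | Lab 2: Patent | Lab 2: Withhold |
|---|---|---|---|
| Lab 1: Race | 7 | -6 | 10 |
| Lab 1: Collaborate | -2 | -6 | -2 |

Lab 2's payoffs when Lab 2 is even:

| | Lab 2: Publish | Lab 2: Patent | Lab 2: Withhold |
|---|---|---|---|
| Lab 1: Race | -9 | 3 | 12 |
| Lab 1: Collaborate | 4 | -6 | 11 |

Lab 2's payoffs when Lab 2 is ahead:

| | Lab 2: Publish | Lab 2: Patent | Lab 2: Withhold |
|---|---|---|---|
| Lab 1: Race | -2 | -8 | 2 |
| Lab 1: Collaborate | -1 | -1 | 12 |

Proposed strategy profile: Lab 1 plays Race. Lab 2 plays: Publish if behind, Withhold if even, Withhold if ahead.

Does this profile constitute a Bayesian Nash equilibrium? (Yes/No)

Lab 1 plays Race: E[Race] = 0.2·(9) + 0.2·(3) + 0.6·(3) = 4.2; E[Collaborate] = -3.6. Best-responding. ✓
Lab 2 (research lead behind), facing Race: Publish gives 7, Patent gives -6, Withhold gives 10. Proposed Publish is not best — profitable deviation exists. ✗
Lab 2 (research lead even), facing Race: Publish gives -9, Patent gives 3, Withhold gives 12. Proposed Withhold is best. ✓
Lab 2 (research lead ahead), facing Race: Publish gives -2, Patent gives -8, Withhold gives 2. Proposed Withhold is best. ✓

No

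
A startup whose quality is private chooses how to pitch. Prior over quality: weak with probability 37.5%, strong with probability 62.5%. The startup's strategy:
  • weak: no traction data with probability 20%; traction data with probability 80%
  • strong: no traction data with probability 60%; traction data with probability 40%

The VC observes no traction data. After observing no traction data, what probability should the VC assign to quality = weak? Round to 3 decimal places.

Apply Bayes' rule using the sender's strategy as the likelihood.
P(no traction data) = 0.375·0.2 + 0.625·0.6 = 0.45
P(weak | no traction data) = (0.375·0.2) / 0.45 = 0.075 / 0.45 = 0.166667

0.167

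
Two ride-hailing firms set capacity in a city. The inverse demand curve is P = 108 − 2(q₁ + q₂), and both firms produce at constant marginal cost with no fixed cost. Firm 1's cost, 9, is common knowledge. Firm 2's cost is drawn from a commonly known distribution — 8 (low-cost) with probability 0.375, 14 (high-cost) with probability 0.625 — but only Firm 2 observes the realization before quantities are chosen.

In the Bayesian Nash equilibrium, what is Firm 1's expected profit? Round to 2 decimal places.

Type-c best response for Firm 2: q₂(c) = (108 − c)/4 − q₁/2.
Firm 1 maximizes expected profit; its first-order condition is 108 − 4q₁ − 2E[q₂] − 9 = 0.
Substituting E[q₂] and solving: E[c₂] = 11.75, so q₁ = (108 − 2·9 + 11.75)/6 = 16.9583.
E[P] = 108 − 2·(q₁ + E[q₂]) = 42.9167; Firm 1's expected profit = (E[P] − 9)·q₁ = (42.9167 − 9)·16.9583 = 575.17.

575.17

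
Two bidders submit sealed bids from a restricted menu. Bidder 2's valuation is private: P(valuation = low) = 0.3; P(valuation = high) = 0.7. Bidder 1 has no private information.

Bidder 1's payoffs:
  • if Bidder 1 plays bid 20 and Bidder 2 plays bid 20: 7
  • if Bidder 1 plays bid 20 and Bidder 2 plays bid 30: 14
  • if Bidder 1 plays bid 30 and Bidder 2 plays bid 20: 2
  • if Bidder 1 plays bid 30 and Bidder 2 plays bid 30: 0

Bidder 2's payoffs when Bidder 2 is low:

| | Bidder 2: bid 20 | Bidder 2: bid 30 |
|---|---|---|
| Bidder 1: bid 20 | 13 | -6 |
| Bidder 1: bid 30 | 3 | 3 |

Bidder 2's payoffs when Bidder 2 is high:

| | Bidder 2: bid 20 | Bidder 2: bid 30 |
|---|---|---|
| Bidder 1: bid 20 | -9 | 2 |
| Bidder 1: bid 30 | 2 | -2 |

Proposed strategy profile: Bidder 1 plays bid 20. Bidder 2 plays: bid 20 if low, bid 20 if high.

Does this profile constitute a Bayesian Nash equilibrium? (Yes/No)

No

Bidder 1 plays bid 20: E[bid 20] = 0.3·(7) + 0.7·(7) = 7; E[bid 30] = 2. Best-responding. ✓
Bidder 2 (valuation low), facing bid 20: bid 20 gives 13, bid 30 gives -6. Proposed bid 20 is best. ✓
Bidder 2 (valuation high), facing bid 20: bid 20 gives -9, bid 30 gives 2. Proposed bid 20 is not best — profitable deviation exists. ✗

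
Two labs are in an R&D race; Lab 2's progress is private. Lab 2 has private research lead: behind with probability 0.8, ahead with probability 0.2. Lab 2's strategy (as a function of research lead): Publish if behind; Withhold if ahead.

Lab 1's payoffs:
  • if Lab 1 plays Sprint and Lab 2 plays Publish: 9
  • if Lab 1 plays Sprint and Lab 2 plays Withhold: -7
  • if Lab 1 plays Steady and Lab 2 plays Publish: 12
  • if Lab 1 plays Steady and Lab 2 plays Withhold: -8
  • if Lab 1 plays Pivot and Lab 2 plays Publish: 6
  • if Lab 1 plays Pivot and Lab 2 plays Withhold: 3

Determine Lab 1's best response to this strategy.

Steady

Compute Lab 1's expected payoff for each action, taking the expectation over Lab 2's type.
E[Sprint] = 0.8·(9) + 0.2·(-7) = 5.8
E[Steady] = 0.8·(12) + 0.2·(-8) = 8
E[Pivot] = 0.8·(6) + 0.2·(3) = 5.4
Best response: Steady (8 is the largest).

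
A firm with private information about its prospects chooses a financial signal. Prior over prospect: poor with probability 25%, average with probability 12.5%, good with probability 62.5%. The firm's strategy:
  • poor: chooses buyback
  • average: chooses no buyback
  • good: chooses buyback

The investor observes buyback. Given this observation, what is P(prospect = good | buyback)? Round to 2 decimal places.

0.71

Apply Bayes' rule using the sender's strategy as the likelihood.
P(buyback) = 0.25·1 + 0.125·0 + 0.625·1 = 0.875
P(good | buyback) = (0.625·1) / 0.875 = 0.625 / 0.875 = 0.714286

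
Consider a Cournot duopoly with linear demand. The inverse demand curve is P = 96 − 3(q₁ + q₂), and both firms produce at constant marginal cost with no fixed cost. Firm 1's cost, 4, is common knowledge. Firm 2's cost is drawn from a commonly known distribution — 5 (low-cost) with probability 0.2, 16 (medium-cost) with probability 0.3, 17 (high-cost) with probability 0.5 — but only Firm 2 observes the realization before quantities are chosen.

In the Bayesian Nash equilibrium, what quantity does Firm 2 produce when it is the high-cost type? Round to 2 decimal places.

7.48

Firm 2 with cost c maximizes (96 − 3(q₁+q₂) − c)·q₂, giving q₂(c) = (96 − c − 3q₁)/6.
E[c₂] = 0.2·5 + 0.3·16 + 0.5·17 = 14.3
Firm 1's FOC against E[q₂] yields q₁ = (96 − 2·4 + E[c₂])/9 = (96 − 8 + 14.3)/9 = 11.3667.
q₂(high-cost) = (96 − 17 − 3·11.3667)/6 = 7.48333.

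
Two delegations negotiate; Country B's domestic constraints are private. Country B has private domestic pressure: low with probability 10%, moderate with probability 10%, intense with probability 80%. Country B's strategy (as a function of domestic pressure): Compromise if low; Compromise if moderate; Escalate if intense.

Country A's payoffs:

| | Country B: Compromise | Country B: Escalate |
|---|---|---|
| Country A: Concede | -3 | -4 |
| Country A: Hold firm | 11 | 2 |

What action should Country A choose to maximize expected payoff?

E[Concede] = 0.1·(-3) + 0.1·(-3) + 0.8·(-4) = -3.8
E[Hold firm] = 0.1·(11) + 0.1·(11) + 0.8·(2) = 3.8
Best response: Hold firm (3.8 is the largest).

Hold firm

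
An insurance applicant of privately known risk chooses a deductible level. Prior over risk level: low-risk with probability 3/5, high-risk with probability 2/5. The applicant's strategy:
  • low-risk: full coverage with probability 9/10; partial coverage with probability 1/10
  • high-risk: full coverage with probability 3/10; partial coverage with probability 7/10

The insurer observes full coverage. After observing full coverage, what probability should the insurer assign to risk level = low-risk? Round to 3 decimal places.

0.818

Apply Bayes' rule using the sender's strategy as the likelihood.
P(full coverage) = (3/5)·(9/10) + (2/5)·(3/10) = 33/50
P(low-risk | full coverage) = ((3/5)·(9/10)) / (33/50) = (27/50) / (33/50) = 9/11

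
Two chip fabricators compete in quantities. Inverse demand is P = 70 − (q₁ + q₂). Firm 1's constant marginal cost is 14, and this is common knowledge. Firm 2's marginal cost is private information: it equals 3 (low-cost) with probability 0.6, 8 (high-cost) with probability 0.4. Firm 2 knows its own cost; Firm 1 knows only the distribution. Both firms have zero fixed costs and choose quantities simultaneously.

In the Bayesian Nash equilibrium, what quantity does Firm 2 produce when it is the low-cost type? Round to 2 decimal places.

Type-c best response for Firm 2: q₂(c) = (70 − c)/2 − q₁/2.
Firm 1 maximizes expected profit; its first-order condition is 70 − 2q₁ − E[q₂] − 14 = 0.
Substituting E[q₂] and solving: E[c₂] = 5, so q₁ = (70 − 2·14 + 5)/3 = 15.6667.
q₂(low-cost) = (70 − 3 − 15.6667)/2 = 25.6667.

25.67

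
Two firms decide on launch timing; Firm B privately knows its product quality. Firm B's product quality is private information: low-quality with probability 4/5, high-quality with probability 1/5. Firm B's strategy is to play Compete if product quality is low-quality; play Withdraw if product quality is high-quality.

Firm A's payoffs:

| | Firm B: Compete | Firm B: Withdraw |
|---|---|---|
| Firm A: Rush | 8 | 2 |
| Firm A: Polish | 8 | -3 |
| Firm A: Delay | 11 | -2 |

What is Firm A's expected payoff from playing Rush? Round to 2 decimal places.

E[Rush] = 4/5·8 + 1/5·2 = 32/5 + 2/5 = 34/5

6.80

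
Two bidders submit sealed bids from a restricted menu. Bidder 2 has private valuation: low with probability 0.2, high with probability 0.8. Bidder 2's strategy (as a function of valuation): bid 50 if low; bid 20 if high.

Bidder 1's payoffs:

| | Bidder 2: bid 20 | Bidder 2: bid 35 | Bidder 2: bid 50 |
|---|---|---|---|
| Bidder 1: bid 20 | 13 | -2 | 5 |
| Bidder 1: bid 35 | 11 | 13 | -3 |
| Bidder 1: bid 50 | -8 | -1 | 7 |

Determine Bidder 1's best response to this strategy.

E[bid 20] = 0.2·(5) + 0.8·(13) = 11.4
E[bid 35] = 0.2·(-3) + 0.8·(11) = 8.2
E[bid 50] = 0.2·(7) + 0.8·(-8) = -5
Best response: bid 20 (11.4 is the largest).

bid 20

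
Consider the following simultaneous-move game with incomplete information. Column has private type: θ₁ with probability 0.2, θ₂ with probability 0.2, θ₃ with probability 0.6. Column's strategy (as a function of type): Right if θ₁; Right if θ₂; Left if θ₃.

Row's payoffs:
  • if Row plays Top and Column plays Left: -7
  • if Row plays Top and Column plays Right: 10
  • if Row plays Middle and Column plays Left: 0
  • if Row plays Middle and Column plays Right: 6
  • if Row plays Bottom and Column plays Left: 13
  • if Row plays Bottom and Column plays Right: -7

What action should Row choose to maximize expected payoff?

E[Top] = 0.2·(10) + 0.2·(10) + 0.6·(-7) = -0.2
E[Middle] = 0.2·(6) + 0.2·(6) + 0.6·(0) = 2.4
E[Bottom] = 0.2·(-7) + 0.2·(-7) + 0.6·(13) = 5
Best response: Bottom (5 is the largest).

Bottom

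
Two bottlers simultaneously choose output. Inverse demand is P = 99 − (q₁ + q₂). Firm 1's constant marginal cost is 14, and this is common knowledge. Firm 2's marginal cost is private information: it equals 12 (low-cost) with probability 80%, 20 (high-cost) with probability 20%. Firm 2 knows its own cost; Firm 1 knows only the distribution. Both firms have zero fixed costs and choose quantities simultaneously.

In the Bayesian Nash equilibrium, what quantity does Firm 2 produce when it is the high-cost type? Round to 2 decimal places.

25.40

Type-c best response for Firm 2: q₂(c) = (99 − c)/2 − q₁/2.
Firm 1 maximizes expected profit; its first-order condition is 99 − 2q₁ − E[q₂] − 14 = 0.
Substituting E[q₂] and solving: E[c₂] = 13.6, so q₁ = (99 − 2·14 + 13.6)/3 = 28.2.
q₂(high-cost) = (99 − 20 − 28.2)/2 = 25.4.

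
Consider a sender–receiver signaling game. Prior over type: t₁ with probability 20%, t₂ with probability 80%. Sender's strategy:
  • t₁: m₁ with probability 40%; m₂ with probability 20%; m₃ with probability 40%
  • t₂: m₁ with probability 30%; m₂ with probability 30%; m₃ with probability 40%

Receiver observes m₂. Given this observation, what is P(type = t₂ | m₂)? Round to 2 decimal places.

0.86

Apply Bayes' rule using the sender's strategy as the likelihood.
P(m₂) = 0.2·0.2 + 0.8·0.3 = 0.28
P(t₂ | m₂) = (0.8·0.3) / 0.28 = 0.24 / 0.28 = 0.857143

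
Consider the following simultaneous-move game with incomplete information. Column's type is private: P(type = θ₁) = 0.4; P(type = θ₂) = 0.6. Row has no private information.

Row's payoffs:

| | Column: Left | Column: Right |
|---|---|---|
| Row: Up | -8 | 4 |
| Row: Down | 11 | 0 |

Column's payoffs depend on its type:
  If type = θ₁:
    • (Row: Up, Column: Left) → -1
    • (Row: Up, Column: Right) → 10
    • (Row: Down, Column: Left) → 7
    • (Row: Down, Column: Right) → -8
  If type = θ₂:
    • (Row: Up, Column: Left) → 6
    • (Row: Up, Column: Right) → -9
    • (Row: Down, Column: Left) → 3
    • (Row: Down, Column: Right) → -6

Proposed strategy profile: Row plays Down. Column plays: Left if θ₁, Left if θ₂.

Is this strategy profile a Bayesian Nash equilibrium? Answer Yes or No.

Yes

A profile is a BNE iff every type of every player is best-responding given beliefs about the other side.
Row plays Down: E[Down] = 0.4·(11) + 0.6·(11) = 11; E[Up] = -8. Best-responding. ✓
Column (type θ₁), facing Down: Left gives 7, Right gives -8. Proposed Left is best. ✓
Column (type θ₂), facing Down: Left gives 3, Right gives -6. Proposed Left is best. ✓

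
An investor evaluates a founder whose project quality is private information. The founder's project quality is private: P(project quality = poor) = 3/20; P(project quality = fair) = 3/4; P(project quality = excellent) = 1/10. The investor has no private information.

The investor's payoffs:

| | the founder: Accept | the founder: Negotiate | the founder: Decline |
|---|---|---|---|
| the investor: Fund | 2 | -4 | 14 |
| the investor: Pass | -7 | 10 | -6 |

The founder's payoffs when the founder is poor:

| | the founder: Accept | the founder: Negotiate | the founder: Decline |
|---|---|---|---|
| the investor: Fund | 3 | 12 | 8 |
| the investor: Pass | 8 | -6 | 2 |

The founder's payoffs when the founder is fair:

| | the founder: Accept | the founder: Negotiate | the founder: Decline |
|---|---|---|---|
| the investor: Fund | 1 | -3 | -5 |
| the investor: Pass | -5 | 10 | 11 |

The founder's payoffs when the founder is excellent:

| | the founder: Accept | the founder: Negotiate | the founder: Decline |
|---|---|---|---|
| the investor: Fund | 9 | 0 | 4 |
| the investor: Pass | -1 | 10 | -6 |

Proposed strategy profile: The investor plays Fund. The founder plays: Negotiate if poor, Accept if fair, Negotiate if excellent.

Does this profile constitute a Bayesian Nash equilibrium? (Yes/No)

A profile is a BNE iff every type of every player is best-responding given beliefs about the other side.
The investor plays Fund: E[Fund] = 3/20·(-4) + 3/4·(2) + 1/10·(-4) = 1/2; E[Pass] = -11/4. Best-responding. ✓
The founder (project quality poor), facing Fund: Accept gives 3, Negotiate gives 12, Decline gives 8. Proposed Negotiate is best. ✓
The founder (project quality fair), facing Fund: Accept gives 1, Negotiate gives -3, Decline gives -5. Proposed Accept is best. ✓
The founder (project quality excellent), facing Fund: Accept gives 9, Negotiate gives 0, Decline gives 4. Proposed Negotiate is not best — profitable deviation exists. ✗

No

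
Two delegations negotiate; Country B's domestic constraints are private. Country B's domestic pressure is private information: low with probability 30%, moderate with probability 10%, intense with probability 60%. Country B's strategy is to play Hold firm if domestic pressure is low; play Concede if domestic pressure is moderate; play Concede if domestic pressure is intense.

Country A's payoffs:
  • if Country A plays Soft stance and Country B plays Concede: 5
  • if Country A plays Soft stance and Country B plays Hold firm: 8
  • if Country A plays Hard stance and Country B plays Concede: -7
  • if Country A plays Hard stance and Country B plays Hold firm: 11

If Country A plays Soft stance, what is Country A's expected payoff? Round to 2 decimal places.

E[Soft stance] = 0.3·8 + 0.1·5 + 0.6·5 = 2.4 + 0.5 + 3 = 5.9

5.90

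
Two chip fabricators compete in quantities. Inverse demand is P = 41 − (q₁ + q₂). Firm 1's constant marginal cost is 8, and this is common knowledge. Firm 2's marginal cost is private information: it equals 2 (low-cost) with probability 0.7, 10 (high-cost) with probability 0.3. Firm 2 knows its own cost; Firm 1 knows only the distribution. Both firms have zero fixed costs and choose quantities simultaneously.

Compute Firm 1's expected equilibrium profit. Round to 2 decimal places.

Type-c best response for Firm 2: q₂(c) = (41 − c)/2 − q₁/2.
Firm 1 maximizes expected profit; its first-order condition is 41 − 2q₁ − E[q₂] − 8 = 0.
Substituting E[q₂] and solving: E[c₂] = 4.4, so q₁ = (41 − 2·8 + 4.4)/3 = 9.8.
E[P] = 41 − (q₁ + E[q₂]) = 17.8; Firm 1's expected profit = (E[P] − 8)·q₁ = (17.8 − 8)·9.8 = 96.04.

96.04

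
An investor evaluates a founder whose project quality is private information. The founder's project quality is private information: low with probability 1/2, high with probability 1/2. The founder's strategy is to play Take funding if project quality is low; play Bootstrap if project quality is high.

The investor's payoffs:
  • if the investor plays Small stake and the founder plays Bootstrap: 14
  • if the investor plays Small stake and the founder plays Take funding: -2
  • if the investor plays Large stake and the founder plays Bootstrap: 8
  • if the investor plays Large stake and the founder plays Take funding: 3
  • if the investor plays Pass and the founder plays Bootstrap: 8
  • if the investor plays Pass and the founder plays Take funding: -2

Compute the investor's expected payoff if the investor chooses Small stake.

6

Take the expectation over the founder's project quality, weighting each type's action by its prior probability.
E[Small stake] = 1/2·(-2) + 1/2·14 = (-1) + 7 = 6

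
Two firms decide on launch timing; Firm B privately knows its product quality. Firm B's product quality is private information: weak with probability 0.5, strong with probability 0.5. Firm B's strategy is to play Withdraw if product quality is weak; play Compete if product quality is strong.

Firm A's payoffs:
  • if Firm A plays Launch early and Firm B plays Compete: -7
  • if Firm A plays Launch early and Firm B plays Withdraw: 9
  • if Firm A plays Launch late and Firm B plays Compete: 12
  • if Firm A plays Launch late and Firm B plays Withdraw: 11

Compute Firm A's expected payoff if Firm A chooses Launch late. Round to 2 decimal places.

11.50

Take the expectation over Firm B's product quality, weighting each type's action by its prior probability.
E[Launch late] = 0.5·11 + 0.5·12 = 5.5 + 6 = 11.5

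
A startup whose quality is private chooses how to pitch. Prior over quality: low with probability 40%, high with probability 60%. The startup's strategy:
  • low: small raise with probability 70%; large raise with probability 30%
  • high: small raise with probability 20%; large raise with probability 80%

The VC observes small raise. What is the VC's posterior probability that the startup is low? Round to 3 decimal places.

P(small raise) = 0.4·0.7 + 0.6·0.2 = 0.4
P(low | small raise) = (0.4·0.7) / 0.4 = 0.28 / 0.4 = 0.7

0.700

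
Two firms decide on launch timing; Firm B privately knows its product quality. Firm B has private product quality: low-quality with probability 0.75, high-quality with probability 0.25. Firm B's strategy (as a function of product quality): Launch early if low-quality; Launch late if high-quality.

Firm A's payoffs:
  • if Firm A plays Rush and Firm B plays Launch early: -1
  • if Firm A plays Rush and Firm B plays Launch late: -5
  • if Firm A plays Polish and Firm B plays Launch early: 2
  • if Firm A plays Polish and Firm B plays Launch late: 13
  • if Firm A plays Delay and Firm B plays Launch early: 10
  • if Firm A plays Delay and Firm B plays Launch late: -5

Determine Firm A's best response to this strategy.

Delay

Compute Firm A's expected payoff for each action, taking the expectation over Firm B's type.
E[Rush] = 0.75·(-1) + 0.25·(-5) = -2
E[Polish] = 0.75·(2) + 0.25·(13) = 4.75
E[Delay] = 0.75·(10) + 0.25·(-5) = 6.25
Best response: Delay (6.25 is the largest).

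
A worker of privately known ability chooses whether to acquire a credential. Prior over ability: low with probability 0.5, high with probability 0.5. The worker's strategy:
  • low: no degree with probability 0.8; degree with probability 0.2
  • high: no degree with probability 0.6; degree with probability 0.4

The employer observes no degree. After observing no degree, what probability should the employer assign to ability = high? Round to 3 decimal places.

P(no degree) = 0.5·0.8 + 0.5·0.6 = 0.7
P(high | no degree) = (0.5·0.6) / 0.7 = 0.3 / 0.7 = 0.428571

0.429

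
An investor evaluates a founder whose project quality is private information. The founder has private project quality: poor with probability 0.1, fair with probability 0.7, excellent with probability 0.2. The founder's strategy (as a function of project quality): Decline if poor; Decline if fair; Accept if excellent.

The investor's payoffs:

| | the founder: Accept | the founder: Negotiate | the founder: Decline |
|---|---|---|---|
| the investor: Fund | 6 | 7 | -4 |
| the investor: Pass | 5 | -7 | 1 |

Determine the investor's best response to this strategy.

E[Fund] = 0.1·(-4) + 0.7·(-4) + 0.2·(6) = -2
E[Pass] = 0.1·(1) + 0.7·(1) + 0.2·(5) = 1.8
Best response: Pass (1.8 is the largest).

Pass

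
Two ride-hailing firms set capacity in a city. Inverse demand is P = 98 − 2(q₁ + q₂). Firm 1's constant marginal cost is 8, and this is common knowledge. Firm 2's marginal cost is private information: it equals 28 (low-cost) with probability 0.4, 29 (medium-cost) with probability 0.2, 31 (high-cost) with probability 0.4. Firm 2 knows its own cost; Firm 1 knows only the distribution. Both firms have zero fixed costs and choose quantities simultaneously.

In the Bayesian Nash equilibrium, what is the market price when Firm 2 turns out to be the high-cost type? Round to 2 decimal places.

45.93

Type-c best response for Firm 2: q₂(c) = (98 − c)/4 − q₁/2.
Firm 1 maximizes expected profit; its first-order condition is 98 − 4q₁ − 2E[q₂] − 8 = 0.
Substituting E[q₂] and solving: E[c₂] = 29.4, so q₁ = (98 − 2·8 + 29.4)/6 = 18.5667.
q₂(high-cost) = 7.46667, so P = 98 − 2·(18.5667 + 7.46667) = 45.9333.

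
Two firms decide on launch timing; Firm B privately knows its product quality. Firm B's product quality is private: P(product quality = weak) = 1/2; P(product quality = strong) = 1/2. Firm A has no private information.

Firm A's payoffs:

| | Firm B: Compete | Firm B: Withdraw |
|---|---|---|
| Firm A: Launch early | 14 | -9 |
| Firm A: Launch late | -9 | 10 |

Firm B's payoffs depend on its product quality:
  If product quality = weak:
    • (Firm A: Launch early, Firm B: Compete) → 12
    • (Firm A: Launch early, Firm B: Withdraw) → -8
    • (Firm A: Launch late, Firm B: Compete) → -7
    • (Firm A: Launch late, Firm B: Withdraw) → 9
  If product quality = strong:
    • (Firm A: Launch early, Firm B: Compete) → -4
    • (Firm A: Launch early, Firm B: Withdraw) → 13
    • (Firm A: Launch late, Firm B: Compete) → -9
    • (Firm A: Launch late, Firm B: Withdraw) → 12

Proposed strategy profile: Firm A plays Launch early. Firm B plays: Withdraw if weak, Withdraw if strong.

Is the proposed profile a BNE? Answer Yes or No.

Firm A plays Launch early: E[Launch early] = 1/2·(-9) + 1/2·(-9) = -9; E[Launch late] = 10. Not best-responding. ✗
Firm B (product quality weak), facing Launch early: Compete gives 12, Withdraw gives -8. Proposed Withdraw is not best — profitable deviation exists. ✗
Firm B (product quality strong), facing Launch early: Compete gives -4, Withdraw gives 13. Proposed Withdraw is best. ✓

No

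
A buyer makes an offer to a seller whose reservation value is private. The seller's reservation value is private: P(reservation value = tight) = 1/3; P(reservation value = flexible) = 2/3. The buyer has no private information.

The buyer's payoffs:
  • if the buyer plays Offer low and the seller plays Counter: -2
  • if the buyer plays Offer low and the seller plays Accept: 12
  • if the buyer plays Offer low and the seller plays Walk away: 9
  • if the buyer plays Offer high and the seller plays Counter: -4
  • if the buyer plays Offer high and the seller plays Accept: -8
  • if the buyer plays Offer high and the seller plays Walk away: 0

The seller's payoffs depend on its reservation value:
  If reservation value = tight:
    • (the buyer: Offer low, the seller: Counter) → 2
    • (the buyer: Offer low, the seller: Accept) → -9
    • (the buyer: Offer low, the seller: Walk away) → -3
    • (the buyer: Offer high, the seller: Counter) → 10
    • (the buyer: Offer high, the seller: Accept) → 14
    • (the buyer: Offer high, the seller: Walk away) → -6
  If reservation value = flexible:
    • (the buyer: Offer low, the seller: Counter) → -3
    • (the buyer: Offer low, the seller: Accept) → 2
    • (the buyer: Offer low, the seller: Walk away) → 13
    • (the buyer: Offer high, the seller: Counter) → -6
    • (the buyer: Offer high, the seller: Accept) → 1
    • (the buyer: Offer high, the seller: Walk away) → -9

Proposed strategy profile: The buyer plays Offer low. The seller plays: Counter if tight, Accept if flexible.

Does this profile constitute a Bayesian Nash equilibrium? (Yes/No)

A profile is a BNE iff every type of every player is best-responding given beliefs about the other side.
The buyer plays Offer low: E[Offer low] = 1/3·(-2) + 2/3·(12) = 22/3; E[Offer high] = -20/3. Best-responding. ✓
The seller (reservation value tight), facing Offer low: Counter gives 2, Accept gives -9, Walk away gives -3. Proposed Counter is best. ✓
The seller (reservation value flexible), facing Offer low: Counter gives -3, Accept gives 2, Walk away gives 13. Proposed Accept is not best — profitable deviation exists. ✗

No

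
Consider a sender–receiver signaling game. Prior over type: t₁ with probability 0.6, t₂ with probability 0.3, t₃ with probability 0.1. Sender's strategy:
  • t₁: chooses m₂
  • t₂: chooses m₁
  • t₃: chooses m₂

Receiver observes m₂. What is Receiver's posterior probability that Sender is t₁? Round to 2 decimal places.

Apply Bayes' rule using the sender's strategy as the likelihood.
P(m₂) = 0.6·1 + 0.3·0 + 0.1·1 = 0.7
P(t₁ | m₂) = (0.6·1) / 0.7 = 0.6 / 0.7 = 0.857143

0.86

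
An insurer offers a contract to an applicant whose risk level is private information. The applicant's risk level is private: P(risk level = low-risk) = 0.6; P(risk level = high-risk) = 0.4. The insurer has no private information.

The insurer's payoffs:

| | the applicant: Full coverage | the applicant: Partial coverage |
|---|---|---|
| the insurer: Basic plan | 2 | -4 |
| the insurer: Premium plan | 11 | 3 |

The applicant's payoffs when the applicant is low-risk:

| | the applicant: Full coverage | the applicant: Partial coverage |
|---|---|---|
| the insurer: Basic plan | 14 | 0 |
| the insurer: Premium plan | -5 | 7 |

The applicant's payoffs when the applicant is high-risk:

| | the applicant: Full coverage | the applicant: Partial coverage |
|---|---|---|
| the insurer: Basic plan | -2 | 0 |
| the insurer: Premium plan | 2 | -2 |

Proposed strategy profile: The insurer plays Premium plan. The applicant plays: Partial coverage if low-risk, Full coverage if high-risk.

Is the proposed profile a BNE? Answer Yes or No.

The insurer plays Premium plan: E[Premium plan] = 0.6·(3) + 0.4·(11) = 6.2; E[Basic plan] = -1.6. Best-responding. ✓
The applicant (risk level low-risk), facing Premium plan: Full coverage gives -5, Partial coverage gives 7. Proposed Partial coverage is best. ✓
The applicant (risk level high-risk), facing Premium plan: Full coverage gives 2, Partial coverage gives -2. Proposed Full coverage is best. ✓

Yes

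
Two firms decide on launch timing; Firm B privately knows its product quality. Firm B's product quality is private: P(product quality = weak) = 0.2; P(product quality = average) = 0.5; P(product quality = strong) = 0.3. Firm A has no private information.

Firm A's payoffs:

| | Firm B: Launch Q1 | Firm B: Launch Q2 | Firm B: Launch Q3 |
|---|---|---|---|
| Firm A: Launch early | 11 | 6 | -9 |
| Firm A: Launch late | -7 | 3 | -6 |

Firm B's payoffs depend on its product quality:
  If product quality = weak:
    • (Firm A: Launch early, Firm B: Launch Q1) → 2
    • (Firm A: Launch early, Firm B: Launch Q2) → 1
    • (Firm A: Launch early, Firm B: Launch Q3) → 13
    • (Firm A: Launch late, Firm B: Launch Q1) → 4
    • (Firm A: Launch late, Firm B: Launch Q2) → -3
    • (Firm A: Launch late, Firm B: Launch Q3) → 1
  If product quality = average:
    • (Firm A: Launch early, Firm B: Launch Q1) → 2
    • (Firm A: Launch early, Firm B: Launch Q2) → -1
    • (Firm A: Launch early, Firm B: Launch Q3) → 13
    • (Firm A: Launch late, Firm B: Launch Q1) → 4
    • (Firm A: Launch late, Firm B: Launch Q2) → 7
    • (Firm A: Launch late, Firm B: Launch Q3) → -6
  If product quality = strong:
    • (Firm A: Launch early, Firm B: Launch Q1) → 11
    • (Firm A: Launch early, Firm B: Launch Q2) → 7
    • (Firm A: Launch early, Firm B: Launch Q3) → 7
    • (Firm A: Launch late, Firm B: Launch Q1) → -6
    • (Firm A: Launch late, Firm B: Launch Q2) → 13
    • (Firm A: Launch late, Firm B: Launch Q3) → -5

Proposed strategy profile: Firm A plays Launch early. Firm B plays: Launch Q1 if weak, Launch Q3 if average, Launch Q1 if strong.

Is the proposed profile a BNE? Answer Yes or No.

No

Firm A plays Launch early: E[Launch early] = 0.2·(11) + 0.5·(-9) + 0.3·(11) = 1; E[Launch late] = -6.5. Best-responding. ✓
Firm B (product quality weak), facing Launch early: Launch Q1 gives 2, Launch Q2 gives 1, Launch Q3 gives 13. Proposed Launch Q1 is not best — profitable deviation exists. ✗
Firm B (product quality average), facing Launch early: Launch Q1 gives 2, Launch Q2 gives -1, Launch Q3 gives 13. Proposed Launch Q3 is best. ✓
Firm B (product quality strong), facing Launch early: Launch Q1 gives 11, Launch Q2 gives 7, Launch Q3 gives 7. Proposed Launch Q1 is best. ✓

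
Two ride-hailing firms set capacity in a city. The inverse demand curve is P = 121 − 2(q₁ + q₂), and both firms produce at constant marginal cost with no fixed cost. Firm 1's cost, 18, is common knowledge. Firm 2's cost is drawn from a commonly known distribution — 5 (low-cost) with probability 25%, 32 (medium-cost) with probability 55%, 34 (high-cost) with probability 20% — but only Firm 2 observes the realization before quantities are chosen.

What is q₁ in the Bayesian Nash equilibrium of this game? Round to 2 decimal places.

Each type of Firm 2 best-responds to q₁; Firm 1 best-responds to the expected q₂ over Firm 2's types.
Firm 2 with cost c maximizes (121 − 2(q₁+q₂) − c)·q₂, giving q₂(c) = (121 − c − 2q₁)/4.
E[c₂] = 0.25·5 + 0.55·32 + 0.2·34 = 25.65
Firm 1's FOC against E[q₂] yields q₁ = (121 − 2·18 + E[c₂])/6 = (121 − 36 + 25.65)/6 = 18.4417.

18.44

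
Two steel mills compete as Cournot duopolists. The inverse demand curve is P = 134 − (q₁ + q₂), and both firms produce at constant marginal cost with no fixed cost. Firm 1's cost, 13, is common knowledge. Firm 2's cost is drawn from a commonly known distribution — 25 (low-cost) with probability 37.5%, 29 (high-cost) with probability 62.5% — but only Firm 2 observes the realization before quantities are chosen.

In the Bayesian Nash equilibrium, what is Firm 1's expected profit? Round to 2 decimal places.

Type-c best response for Firm 2: q₂(c) = (134 − c)/2 − q₁/2.
Firm 1 maximizes expected profit; its first-order condition is 134 − 2q₁ − E[q₂] − 13 = 0.
Substituting E[q₂] and solving: E[c₂] = 27.5, so q₁ = (134 − 2·13 + 27.5)/3 = 45.1667.
E[P] = 134 − (q₁ + E[q₂]) = 58.1667; Firm 1's expected profit = (E[P] − 13)·q₁ = (58.1667 − 13)·45.1667 = 2040.03.

2040.03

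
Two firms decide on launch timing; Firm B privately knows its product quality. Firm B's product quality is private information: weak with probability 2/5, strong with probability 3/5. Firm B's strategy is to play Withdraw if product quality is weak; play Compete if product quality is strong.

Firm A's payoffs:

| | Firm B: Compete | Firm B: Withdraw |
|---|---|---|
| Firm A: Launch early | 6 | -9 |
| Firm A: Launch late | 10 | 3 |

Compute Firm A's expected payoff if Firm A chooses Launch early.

Take the expectation over Firm B's product quality, weighting each type's action by its prior probability.
E[Launch early] = 2/5·(-9) + 3/5·6 = (-18/5) + 18/5 = 0

0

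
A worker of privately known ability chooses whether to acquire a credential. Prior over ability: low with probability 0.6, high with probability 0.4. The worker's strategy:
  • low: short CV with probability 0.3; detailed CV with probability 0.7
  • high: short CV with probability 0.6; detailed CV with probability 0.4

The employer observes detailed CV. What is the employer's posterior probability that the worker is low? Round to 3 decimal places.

0.724

P(detailed CV) = 0.6·0.7 + 0.4·0.4 = 0.58
P(low | detailed CV) = (0.6·0.7) / 0.58 = 0.42 / 0.58 = 0.724138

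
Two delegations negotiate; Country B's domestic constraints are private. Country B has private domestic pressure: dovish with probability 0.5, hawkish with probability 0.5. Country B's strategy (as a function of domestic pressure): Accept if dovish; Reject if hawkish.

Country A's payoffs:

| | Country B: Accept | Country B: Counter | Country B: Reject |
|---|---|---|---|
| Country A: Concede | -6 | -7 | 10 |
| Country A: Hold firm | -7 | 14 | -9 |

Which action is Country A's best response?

Concede

E[Concede] = 0.5·(-6) + 0.5·(10) = 2
E[Hold firm] = 0.5·(-7) + 0.5·(-9) = -8
Best response: Concede (2 is the largest).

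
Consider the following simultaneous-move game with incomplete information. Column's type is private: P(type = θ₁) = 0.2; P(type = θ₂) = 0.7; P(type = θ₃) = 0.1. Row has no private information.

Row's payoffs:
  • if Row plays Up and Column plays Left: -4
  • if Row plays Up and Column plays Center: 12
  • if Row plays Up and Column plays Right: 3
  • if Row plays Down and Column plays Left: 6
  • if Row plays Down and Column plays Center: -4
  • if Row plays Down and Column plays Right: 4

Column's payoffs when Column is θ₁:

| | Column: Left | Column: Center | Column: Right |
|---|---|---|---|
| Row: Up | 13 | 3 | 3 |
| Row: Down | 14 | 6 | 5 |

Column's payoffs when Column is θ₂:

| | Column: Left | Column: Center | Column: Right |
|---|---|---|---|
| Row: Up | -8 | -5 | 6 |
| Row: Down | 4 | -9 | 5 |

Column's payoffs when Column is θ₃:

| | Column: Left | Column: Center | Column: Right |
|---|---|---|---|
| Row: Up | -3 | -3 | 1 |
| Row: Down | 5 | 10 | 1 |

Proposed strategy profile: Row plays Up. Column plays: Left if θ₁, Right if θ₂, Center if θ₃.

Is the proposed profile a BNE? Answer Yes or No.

A profile is a BNE iff every type of every player is best-responding given beliefs about the other side.
Row plays Up: E[Up] = 0.2·(-4) + 0.7·(3) + 0.1·(12) = 2.5; E[Down] = 3.6. Not best-responding. ✗
Column (type θ₁), facing Up: Left gives 13, Center gives 3, Right gives 3. Proposed Left is best. ✓
Column (type θ₂), facing Up: Left gives -8, Center gives -5, Right gives 6. Proposed Right is best. ✓
Column (type θ₃), facing Up: Left gives -3, Center gives -3, Right gives 1. Proposed Center is not best — profitable deviation exists. ✗

No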